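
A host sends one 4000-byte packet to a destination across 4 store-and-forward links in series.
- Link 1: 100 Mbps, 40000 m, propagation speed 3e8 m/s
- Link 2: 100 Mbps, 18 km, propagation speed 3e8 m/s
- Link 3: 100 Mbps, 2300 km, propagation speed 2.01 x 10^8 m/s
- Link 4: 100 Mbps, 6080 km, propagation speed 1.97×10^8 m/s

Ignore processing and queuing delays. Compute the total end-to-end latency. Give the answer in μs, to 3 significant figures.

43800 μs

L = 4000 × 8 = 32000 bits.
Transmission delay per hop = L/R = 32000/100000000 = 320 μs; 4 hops → 1280 μs.
Propagation delays (d/s per hop): 133.333, 60, 11442.8, 30862.9 μs; sum = 42499.1 μs.
End-to-end = 43800 μs.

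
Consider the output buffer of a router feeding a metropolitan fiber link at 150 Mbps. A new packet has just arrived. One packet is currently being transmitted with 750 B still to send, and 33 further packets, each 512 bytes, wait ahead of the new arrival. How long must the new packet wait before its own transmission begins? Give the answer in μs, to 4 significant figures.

Each queued packet: L/R = 4096/150000000 = 27.3067 μs.
33 queued → 901.12 μs.
Plus remaining 6000 bits of current packet: 40 μs.
Queuing delay = 941.1 μs.

941.1 μs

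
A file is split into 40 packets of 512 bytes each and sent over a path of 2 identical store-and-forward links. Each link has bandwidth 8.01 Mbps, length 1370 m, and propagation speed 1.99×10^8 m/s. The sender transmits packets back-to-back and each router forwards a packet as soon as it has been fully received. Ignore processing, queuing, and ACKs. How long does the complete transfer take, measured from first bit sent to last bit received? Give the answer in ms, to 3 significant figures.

Per-hop transmission t_tx = L/R = 4096/8010000 = 0.511361 ms.
Per-hop propagation t_prop = 1370/199000000 = 0.00688442 ms.
Pipeline fill: first packet needs 2·t_tx to clear all hops; remaining 39 packets each add one t_tx.
Total = (2+40-1)·t_tx + 2·t_prop = 41·0.511361 + 2·0.00688442 = 21.0 ms.

21.0 ms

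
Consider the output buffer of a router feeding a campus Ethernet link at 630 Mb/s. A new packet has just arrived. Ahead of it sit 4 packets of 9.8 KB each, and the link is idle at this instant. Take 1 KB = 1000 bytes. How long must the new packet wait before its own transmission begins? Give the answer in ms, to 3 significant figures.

Each queued packet: L/R = 78400/630000000 = 0.124444 ms.
4 queued → 0.497778 ms.
Queuing delay = 0.498 ms.

0.498 ms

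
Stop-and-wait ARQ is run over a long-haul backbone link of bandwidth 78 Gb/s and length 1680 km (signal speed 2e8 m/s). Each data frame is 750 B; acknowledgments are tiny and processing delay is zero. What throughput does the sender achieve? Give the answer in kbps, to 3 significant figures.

357 kbps

t_tx = L/R = 6000/78000000000 = 7.69231e-08 s.
t_prop = 1680000/200000000 = 0.0084 s; RTT = 0.0168 s.
Cycle = t_tx + RTT = 0.0168001 s.
Throughput = L / cycle = 6000 / 0.0168001 = 357 kbps.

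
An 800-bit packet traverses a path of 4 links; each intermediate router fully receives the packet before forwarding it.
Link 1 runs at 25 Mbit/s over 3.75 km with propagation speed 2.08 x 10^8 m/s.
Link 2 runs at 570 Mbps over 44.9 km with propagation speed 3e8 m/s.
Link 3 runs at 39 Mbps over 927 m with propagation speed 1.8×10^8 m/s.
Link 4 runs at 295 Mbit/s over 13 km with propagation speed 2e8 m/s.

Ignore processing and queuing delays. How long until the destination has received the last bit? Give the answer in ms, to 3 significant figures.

0.294 ms

Transmission delays (L/R per hop): 0.032, 0.00140351, 0.0205128, 0.00271186 ms; sum = 0.0566282 ms.
Propagation delays (d/s per hop): 0.0180288, 0.149667, 0.00515, 0.065 ms; sum = 0.237846 ms.
End-to-end = 0.294 ms.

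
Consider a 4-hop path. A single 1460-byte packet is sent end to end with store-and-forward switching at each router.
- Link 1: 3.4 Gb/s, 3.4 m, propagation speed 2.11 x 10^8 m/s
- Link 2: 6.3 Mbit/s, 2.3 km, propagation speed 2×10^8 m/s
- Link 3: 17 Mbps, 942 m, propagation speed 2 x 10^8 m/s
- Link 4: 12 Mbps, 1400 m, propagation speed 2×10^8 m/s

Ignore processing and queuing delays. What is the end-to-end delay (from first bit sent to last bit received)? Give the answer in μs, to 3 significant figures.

L = 1460 × 8 = 11680 bits.
Transmission delays (L/R per hop): 3.43529, 1853.97, 687.059, 973.333 μs; sum = 3517.8 μs.
Propagation delays (d/s per hop): 0.0161137, 11.5, 4.71, 7 μs; sum = 23.2261 μs.
End-to-end = 3540 μs.

3540 μs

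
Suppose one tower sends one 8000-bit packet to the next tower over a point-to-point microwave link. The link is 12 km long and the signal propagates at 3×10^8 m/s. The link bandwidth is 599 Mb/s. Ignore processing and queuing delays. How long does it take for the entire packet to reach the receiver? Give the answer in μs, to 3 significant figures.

Transmission delay = L/R = 8000 / 599000000 = 13.3556 μs.
Propagation delay = d/s = 12000 m / 300000000 m/s = 40 μs.
Total = 53.4 μs.

53.4 μs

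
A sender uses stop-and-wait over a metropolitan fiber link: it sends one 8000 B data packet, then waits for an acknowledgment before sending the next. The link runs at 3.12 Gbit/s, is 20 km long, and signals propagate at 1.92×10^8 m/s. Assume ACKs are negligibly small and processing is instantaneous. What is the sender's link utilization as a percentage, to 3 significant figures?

t_tx = L/R = 64000/3120000000 = 2.05128e-05 s.
t_prop = 20000/192000000 = 0.000104167 s; RTT = 0.000208333 s.
Cycle = t_tx + RTT = 0.000228846 s.
Utilization = t_tx / cycle = 2.05128e-05/0.000228846 = 8.96 %.

8.96 %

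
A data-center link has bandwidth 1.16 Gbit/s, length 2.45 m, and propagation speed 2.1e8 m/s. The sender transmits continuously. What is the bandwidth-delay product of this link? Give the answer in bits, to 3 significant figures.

Propagation delay = 2.45 / 210000000 = 1.16667e-08 s.
BDP = R × t_prop = 1160000000 × 1.16667e-08 = 13.5333 bits.

13.5 bits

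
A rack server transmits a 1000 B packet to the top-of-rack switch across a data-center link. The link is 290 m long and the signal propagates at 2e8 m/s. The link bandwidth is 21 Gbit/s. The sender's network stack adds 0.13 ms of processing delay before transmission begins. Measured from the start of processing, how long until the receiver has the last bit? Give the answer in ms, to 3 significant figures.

L = 1000 × 8 = 8000 bits.
Transmission delay = L/R = 8000 / 21000000000 = 0.000380952 ms.
Propagation delay = d/s = 290 m / 200000000 m/s = 0.00145 ms.
Plus processing delay 0.13 ms = 0.13 ms.
Total = 0.132 ms.

0.132 ms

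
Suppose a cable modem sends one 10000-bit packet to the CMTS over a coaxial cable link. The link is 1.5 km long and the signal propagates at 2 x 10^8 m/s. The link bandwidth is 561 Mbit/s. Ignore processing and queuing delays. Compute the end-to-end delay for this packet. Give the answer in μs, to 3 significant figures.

Transmission delay = L/R = 10000 / 561000000 = 17.8253 μs.
Propagation delay = d/s = 1500 m / 200000000 m/s = 7.5 μs.
Total = 25.3 μs.

25.3 μs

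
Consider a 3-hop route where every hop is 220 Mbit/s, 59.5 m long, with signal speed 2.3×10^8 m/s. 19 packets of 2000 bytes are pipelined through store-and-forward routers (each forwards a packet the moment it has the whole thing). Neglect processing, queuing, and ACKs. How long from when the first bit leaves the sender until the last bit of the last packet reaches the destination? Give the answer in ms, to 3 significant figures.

1.53 ms

Per-hop transmission t_tx = L/R = 16000/220000000 = 0.0727273 ms.
Per-hop propagation t_prop = 59.5/2.3e+08 = 0.000258696 ms.
Pipeline fill: first packet needs 3·t_tx to clear all hops; remaining 18 packets each add one t_tx.
Total = (3+19-1)·t_tx + 3·t_prop = 21·0.0727273 + 3·0.000258696 = 1.53 ms.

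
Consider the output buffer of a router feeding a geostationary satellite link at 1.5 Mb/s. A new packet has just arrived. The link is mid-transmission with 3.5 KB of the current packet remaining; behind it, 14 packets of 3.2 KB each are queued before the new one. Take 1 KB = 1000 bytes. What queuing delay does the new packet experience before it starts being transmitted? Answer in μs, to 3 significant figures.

Each queued packet: L/R = 25600/1500000 = 17066.7 μs.
14 queued → 238933 μs.
Plus remaining 28000 bits of current packet: 18666.7 μs.
Queuing delay = 258000 μs.

258000 μs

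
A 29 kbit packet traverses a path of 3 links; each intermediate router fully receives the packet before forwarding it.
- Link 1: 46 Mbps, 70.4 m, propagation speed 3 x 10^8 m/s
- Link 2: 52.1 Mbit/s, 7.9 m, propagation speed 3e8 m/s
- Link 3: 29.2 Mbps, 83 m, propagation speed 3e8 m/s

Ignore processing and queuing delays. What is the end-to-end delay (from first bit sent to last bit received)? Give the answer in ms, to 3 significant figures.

2.18 ms

L = 29000 bits.
Transmission delays (L/R per hop): 0.630435, 0.556622, 0.993151 ms; sum = 2.18021 ms.
Propagation delays (d/s per hop): 0.000234667, 2.63333e-05, 0.000276667 ms; sum = 0.000537667 ms.
End-to-end = 2.18 ms.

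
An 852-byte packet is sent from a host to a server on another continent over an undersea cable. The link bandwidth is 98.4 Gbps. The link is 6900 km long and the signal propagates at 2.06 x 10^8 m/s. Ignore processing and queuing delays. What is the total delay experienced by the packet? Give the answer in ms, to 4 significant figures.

33.50 ms

L = 852 × 8 = 6816 bits.
Transmission delay = L/R = 6816 / 98400000000 = 6.92683e-05 ms.
Propagation delay = d/s = 6900000 m / 206000000 m/s = 33.4951 ms.
Total = 33.50 ms.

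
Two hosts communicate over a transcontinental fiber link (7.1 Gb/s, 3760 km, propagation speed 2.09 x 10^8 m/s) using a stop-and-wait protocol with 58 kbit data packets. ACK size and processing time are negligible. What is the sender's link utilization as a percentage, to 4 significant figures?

t_tx = L/R = 58000/7100000000 = 8.16901e-06 s.
t_prop = 3760000/209000000 = 0.0179904 s; RTT = 0.0359809 s.
Cycle = t_tx + RTT = 0.035989 s.
Utilization = t_tx / cycle = 8.16901e-06/0.035989 = 0.02270 %.

0.02270 %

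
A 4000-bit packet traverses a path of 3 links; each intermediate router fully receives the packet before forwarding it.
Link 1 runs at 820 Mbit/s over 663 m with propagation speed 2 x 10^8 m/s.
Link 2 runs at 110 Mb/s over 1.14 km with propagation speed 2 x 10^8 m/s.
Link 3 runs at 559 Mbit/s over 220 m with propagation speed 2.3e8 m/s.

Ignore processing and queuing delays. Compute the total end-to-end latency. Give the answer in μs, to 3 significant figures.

Transmission delays (L/R per hop): 4.87805, 36.3636, 7.15564 μs; sum = 48.3973 μs.
Propagation delays (d/s per hop): 3.315, 5.7, 0.956522 μs; sum = 9.97152 μs.
End-to-end = 58.4 μs.

58.4 μs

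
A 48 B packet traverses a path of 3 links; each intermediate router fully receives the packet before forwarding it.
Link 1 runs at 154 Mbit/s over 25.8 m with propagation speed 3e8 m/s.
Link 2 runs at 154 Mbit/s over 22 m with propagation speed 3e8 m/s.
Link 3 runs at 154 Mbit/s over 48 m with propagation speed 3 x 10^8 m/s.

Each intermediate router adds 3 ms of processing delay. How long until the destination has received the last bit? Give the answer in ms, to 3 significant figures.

L = 48 × 8 = 384 bits.
Transmission delay per hop = L/R = 384/154000000 = 0.00249351 ms; 3 hops → 0.00748052 ms.
Propagation delays (d/s per hop): 8.6e-05, 7.33333e-05, 0.00016 ms; sum = 0.000319333 ms.
Processing at 2 router(s): 2 × 3 ms = 6 ms.
End-to-end = 6.01 ms.

6.01 ms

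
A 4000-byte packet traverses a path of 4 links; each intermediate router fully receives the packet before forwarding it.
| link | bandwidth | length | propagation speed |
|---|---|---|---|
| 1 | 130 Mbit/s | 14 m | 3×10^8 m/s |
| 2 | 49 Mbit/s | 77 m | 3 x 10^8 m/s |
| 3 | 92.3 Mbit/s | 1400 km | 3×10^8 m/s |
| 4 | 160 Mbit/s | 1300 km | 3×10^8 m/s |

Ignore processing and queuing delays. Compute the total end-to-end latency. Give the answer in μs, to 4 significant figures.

10450 μs

L = 4000 × 8 = 32000 bits.
Transmission delays (L/R per hop): 246.154, 653.061, 346.696, 200 μs; sum = 1445.91 μs.
Propagation delays (d/s per hop): 0.0466667, 0.256667, 4666.67, 4333.33 μs; sum = 9000.3 μs.
End-to-end = 10450 μs.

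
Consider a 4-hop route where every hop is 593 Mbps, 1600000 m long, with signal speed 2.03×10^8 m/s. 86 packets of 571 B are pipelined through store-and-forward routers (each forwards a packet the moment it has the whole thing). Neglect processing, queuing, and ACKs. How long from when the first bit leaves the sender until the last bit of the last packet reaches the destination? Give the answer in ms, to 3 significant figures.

Per-hop transmission t_tx = L/R = 4568/593000000 = 0.0077032 ms.
Per-hop propagation t_prop = 1600000/2.03e+08 = 7.88177 ms.
Pipeline fill: first packet needs 4·t_tx to clear all hops; remaining 85 packets each add one t_tx.
Total = (4+86-1)·t_tx + 4·t_prop = 89·0.0077032 + 4·7.88177 = 32.2 ms.

32.2 ms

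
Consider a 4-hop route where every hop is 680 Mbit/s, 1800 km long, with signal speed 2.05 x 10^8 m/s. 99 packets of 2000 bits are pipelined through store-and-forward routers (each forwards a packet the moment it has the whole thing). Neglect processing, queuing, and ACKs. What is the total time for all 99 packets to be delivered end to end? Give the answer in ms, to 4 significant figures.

35.42 ms

Per-hop transmission t_tx = L/R = 2000/680000000 = 0.00294118 ms.
Per-hop propagation t_prop = 1800000/2.05e+08 = 8.78049 ms.
Pipeline fill: first packet needs 4·t_tx to clear all hops; remaining 98 packets each add one t_tx.
Total = (4+99-1)·t_tx + 4·t_prop = 102·0.00294118 + 4·8.78049 = 35.42 ms.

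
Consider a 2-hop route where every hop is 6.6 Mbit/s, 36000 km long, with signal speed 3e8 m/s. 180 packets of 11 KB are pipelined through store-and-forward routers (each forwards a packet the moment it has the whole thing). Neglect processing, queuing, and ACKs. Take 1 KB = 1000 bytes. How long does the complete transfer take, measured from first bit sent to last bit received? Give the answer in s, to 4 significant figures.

2.653 s

Per-hop transmission t_tx = L/R = 88000/6600000 = 0.0133333 s.
Per-hop propagation t_prop = 36000000/300000000 = 0.12 s.
Pipeline fill: first packet needs 2·t_tx to clear all hops; remaining 179 packets each add one t_tx.
Total = (2+180-1)·t_tx + 2·t_prop = 181·0.0133333 + 2·0.12 = 2.653 s.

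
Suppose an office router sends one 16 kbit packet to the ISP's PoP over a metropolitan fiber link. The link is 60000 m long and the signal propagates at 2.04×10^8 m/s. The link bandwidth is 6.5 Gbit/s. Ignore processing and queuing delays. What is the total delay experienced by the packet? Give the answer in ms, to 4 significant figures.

L = 16000 bits.
Transmission delay = L/R = 16000 / 6500000000 = 0.00246154 ms.
Propagation delay = d/s = 60000 m / 204000000 m/s = 0.294118 ms.
Total = 0.2966 ms.

0.2966 ms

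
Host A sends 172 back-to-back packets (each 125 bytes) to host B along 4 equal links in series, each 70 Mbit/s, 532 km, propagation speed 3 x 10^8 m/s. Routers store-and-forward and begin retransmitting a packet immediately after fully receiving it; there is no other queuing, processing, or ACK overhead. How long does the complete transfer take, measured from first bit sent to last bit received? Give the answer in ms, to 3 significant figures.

9.59 ms

Per-hop transmission t_tx = L/R = 1000/70000000 = 0.0142857 ms.
Per-hop propagation t_prop = 532000/300000000 = 1.77333 ms.
Pipeline fill: first packet needs 4·t_tx to clear all hops; remaining 171 packets each add one t_tx.
Total = (4+172-1)·t_tx + 4·t_prop = 175·0.0142857 + 4·1.77333 = 9.59 ms.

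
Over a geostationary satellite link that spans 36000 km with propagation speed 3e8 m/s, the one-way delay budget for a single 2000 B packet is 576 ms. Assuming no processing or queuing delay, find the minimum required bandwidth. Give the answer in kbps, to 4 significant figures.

L = 16000 bits.
Propagation delay = 36000000 / 300000000 = 120 ms.
Transmission budget = 576 − 120 = 456 ms.
R ≥ L / t_tx = 16000 bits / 0.456 s = 35.09 kbps.

35.09 kbps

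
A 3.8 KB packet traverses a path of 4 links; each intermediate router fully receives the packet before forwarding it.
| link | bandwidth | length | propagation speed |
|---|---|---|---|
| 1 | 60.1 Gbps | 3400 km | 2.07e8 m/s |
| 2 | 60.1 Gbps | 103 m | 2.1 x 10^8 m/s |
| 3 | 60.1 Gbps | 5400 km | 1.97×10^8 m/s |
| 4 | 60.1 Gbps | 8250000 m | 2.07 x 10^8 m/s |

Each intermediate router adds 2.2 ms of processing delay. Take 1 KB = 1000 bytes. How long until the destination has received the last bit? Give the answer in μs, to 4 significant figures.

90290 μs

L = 30400 bits.
Transmission delay per hop = L/R = 30400/60100000000 = 0.505824 μs; 4 hops → 2.02329 μs.
Propagation delays (d/s per hop): 16425.1, 0.490476, 27411.2, 39855.1 μs; sum = 83691.9 μs.
Processing at 3 router(s): 3 × 2.2 ms = 6600 μs.
End-to-end = 90290 μs.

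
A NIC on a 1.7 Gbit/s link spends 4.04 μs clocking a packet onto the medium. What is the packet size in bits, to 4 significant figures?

L = R × t_tx = 1700000000 b/s × 4.04e-06 s = 6868 bits.

6868 bits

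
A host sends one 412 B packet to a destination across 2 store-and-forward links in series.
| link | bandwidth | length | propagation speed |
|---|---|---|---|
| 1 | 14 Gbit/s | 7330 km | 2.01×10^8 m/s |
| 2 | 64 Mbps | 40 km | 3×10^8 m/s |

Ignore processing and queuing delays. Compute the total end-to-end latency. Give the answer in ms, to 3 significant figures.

L = 412 × 8 = 3296 bits.
Transmission delays (L/R per hop): 0.000235429, 0.0515 ms; sum = 0.0517354 ms.
Propagation delays (d/s per hop): 36.4677, 0.133333 ms; sum = 36.601 ms.
End-to-end = 36.7 ms.

36.7 ms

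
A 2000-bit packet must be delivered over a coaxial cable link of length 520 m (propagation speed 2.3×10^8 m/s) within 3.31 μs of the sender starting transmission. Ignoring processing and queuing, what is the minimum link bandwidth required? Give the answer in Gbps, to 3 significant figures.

Propagation delay = 520 / 2.3e+08 = 2.26087 μs.
Transmission budget = 3.31 − 2.26087 = 1.04913 μs.
R ≥ L / t_tx = 2000 bits / 1.04913e-06 s = 1.91 Gbps.

1.91 Gbps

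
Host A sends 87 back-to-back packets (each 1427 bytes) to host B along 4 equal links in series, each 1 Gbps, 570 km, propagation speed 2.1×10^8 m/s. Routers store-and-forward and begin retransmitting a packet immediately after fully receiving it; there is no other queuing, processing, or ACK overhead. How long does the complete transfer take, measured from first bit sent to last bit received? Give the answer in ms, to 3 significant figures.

11.9 ms

Per-hop transmission t_tx = L/R = 11416/1000000000 = 0.011416 ms.
Per-hop propagation t_prop = 570000/210000000 = 2.71429 ms.
Pipeline fill: first packet needs 4·t_tx to clear all hops; remaining 86 packets each add one t_tx.
Total = (4+87-1)·t_tx + 4·t_prop = 90·0.011416 + 4·2.71429 = 11.9 ms.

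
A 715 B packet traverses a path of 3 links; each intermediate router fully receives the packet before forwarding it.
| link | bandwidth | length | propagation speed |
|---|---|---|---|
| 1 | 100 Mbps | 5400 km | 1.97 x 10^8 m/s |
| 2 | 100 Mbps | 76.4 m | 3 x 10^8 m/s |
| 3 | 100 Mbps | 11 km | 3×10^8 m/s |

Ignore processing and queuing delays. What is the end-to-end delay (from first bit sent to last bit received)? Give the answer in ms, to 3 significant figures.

L = 715 × 8 = 5720 bits.
Transmission delay per hop = L/R = 5720/100000000 = 0.0572 ms; 3 hops → 0.1716 ms.
Propagation delays (d/s per hop): 27.4112, 0.000254667, 0.0366667 ms; sum = 27.4481 ms.
End-to-end = 27.6 ms.

27.6 ms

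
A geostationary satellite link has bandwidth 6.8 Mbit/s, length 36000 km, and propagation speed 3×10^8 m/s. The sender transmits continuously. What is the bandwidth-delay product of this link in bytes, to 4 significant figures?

102000 bytes

Propagation delay = 36000000 / 300000000 = 0.12 s.
BDP = R × t_prop = 6800000 × 0.12 = 816000 bits.
In bytes: 816000/8 = 102000 bytes.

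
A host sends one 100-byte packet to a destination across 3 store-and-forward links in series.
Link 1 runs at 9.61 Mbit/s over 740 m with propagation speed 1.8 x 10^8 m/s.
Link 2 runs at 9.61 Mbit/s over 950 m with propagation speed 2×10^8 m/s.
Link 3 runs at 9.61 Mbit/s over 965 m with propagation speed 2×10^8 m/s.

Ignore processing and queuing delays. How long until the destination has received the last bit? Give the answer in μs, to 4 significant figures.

L = 100 × 8 = 800 bits.
Transmission delay per hop = L/R = 800/9610000 = 83.2466 μs; 3 hops → 249.74 μs.
Propagation delays (d/s per hop): 4.11111, 4.75, 4.825 μs; sum = 13.6861 μs.
End-to-end = 263.4 μs.

263.4 μs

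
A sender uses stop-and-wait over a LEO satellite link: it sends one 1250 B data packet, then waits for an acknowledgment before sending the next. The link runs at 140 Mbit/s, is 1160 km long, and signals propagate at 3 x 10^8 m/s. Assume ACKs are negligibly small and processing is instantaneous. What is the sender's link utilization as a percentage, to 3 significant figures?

t_tx = L/R = 10000/140000000 = 7.14286e-05 s.
t_prop = 1160000/300000000 = 0.00386667 s; RTT = 0.00773333 s.
Cycle = t_tx + RTT = 0.00780476 s.
Utilization = t_tx / cycle = 7.14286e-05/0.00780476 = 0.915 %.

0.915 %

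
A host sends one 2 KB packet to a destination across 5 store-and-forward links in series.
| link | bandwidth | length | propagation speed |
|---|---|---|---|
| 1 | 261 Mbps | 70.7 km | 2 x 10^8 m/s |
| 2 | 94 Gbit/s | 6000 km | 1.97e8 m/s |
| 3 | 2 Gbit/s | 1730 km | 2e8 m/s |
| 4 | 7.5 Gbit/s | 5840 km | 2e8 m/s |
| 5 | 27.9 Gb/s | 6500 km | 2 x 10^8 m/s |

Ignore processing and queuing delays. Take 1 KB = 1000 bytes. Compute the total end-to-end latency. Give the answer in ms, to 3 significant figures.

L = 16000 bits.
Transmission delays (L/R per hop): 0.0613027, 0.000170213, 0.008, 0.00213333, 0.000573477 ms; sum = 0.0721797 ms.
Propagation delays (d/s per hop): 0.3535, 30.4569, 8.65, 29.2, 32.5 ms; sum = 101.16 ms.
End-to-end = 101 ms.

101 ms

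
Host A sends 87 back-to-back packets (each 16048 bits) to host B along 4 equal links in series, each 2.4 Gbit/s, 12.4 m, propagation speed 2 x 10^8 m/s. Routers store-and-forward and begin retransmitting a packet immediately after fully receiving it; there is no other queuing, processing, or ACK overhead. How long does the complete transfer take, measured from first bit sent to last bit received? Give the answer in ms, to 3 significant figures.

Per-hop transmission t_tx = L/R = 16048/2400000000 = 0.00668667 ms.
Per-hop propagation t_prop = 12.4/200000000 = 6.2e-05 ms.
Pipeline fill: first packet needs 4·t_tx to clear all hops; remaining 86 packets each add one t_tx.
Total = (4+87-1)·t_tx + 4·t_prop = 90·0.00668667 + 4·6.2e-05 = 0.602 ms.

0.602 ms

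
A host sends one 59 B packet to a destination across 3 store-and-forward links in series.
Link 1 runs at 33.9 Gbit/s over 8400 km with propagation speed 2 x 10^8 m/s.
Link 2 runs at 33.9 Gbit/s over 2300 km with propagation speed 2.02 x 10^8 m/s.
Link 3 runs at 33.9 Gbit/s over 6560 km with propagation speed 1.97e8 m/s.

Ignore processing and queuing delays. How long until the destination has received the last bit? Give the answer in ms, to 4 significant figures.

L = 59 × 8 = 472 bits.
Transmission delay per hop = L/R = 472/33900000000 = 1.39233e-05 ms; 3 hops → 4.17699e-05 ms.
Propagation delays (d/s per hop): 42, 11.3861, 33.2995 ms; sum = 86.6856 ms.
End-to-end = 86.69 ms.

86.69 ms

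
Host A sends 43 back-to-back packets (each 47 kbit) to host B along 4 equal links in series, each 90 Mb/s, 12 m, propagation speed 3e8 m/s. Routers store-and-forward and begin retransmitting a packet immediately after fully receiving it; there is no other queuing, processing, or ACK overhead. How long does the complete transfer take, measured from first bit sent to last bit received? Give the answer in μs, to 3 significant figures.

Per-hop transmission t_tx = L/R = 47000/90000000 = 522.222 μs.
Per-hop propagation t_prop = 12/300000000 = 0.04 μs.
Pipeline fill: first packet needs 4·t_tx to clear all hops; remaining 42 packets each add one t_tx.
Total = (4+43-1)·t_tx + 4·t_prop = 46·522.222 + 4·0.04 = 24000 μs.

24000 μs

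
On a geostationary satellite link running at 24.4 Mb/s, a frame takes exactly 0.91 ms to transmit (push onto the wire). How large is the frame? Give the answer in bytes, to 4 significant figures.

2776 bytes

L = R × t_tx = 24400000 b/s × 0.00091 s = 22204 bits.
In bytes: 22204 / 8 = 2776 bytes.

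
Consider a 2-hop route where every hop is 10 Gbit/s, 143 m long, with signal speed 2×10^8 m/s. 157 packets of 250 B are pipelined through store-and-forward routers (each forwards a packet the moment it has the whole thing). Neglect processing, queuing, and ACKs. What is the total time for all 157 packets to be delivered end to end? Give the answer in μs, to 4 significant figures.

Per-hop transmission t_tx = L/R = 2000/10000000000 = 0.2 μs.
Per-hop propagation t_prop = 143/200000000 = 0.715 μs.
Pipeline fill: first packet needs 2·t_tx to clear all hops; remaining 156 packets each add one t_tx.
Total = (2+157-1)·t_tx + 2·t_prop = 158·0.2 + 2·0.715 = 33.03 μs.

33.03 μs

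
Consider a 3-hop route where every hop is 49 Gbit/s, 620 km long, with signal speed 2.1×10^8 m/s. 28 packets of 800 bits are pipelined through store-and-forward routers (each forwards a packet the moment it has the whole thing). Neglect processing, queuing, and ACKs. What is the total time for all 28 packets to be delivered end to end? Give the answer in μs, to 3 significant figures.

8860 μs

Per-hop transmission t_tx = L/R = 800/49000000000 = 0.0163265 μs.
Per-hop propagation t_prop = 620000/210000000 = 2952.38 μs.
Pipeline fill: first packet needs 3·t_tx to clear all hops; remaining 27 packets each add one t_tx.
Total = (3+28-1)·t_tx + 3·t_prop = 30·0.0163265 + 3·2952.38 = 8860 μs.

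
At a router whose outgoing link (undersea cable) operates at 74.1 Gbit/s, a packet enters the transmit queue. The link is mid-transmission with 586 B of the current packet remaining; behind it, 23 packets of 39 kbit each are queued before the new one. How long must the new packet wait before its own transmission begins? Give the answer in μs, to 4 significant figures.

Each queued packet: L/R = 39000/74100000000 = 0.526316 μs.
23 queued → 12.1053 μs.
Plus remaining 4688 bits of current packet: 0.0632659 μs.
Queuing delay = 12.17 μs.

12.17 μs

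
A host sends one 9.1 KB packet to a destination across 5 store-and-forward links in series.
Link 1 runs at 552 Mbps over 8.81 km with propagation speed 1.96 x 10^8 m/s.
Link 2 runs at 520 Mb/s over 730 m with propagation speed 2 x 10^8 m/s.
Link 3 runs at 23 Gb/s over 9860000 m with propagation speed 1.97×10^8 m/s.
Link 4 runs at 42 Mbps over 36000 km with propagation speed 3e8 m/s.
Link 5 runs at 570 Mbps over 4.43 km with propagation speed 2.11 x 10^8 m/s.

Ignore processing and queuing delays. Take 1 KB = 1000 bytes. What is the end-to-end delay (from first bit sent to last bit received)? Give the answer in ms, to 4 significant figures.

172.3 ms

L = 72800 bits.
Transmission delays (L/R per hop): 0.131884, 0.14, 0.00316522, 1.73333, 0.127719 ms; sum = 2.1361 ms.
Propagation delays (d/s per hop): 0.044949, 0.00365, 50.0508, 120, 0.0209953 ms; sum = 170.12 ms.
End-to-end = 172.3 ms.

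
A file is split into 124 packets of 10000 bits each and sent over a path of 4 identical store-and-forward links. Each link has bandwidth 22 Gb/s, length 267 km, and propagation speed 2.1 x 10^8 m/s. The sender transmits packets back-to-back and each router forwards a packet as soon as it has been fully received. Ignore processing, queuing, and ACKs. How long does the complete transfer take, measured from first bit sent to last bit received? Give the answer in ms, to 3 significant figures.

Per-hop transmission t_tx = L/R = 10000/22000000000 = 0.000454545 ms.
Per-hop propagation t_prop = 267000/210000000 = 1.27143 ms.
Pipeline fill: first packet needs 4·t_tx to clear all hops; remaining 123 packets each add one t_tx.
Total = (4+124-1)·t_tx + 4·t_prop = 127·0.000454545 + 4·1.27143 = 5.14 ms.

5.14 ms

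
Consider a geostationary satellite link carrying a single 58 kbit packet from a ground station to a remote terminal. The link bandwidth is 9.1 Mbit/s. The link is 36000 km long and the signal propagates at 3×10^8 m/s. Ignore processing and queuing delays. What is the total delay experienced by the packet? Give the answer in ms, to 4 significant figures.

126.4 ms

L = 58000 bits.
Transmission delay = L/R = 58000 / 9100000 = 6.37363 ms.
Propagation delay = d/s = 36000000 m / 300000000 m/s = 120 ms.
Total = 126.4 ms.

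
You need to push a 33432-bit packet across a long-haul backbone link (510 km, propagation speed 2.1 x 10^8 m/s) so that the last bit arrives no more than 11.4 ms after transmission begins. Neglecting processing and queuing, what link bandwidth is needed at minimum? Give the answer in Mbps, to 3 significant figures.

Propagation delay = 510000 / 210000000 = 2.42857 ms.
Transmission budget = 11.4 − 2.42857 = 8.97143 ms.
R ≥ L / t_tx = 33432 bits / 0.00897143 s = 3.73 Mbps.

3.73 Mbps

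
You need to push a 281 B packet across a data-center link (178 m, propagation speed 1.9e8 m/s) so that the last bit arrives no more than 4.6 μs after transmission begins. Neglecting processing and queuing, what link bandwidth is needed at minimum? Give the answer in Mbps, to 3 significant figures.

L = 2248 bits.
Propagation delay = 178 / 190000000 = 0.936842 μs.
Transmission budget = 4.6 − 0.936842 = 3.66316 μs.
R ≥ L / t_tx = 2248 bits / 3.66316e-06 s = 614 Mbps.

614 Mbps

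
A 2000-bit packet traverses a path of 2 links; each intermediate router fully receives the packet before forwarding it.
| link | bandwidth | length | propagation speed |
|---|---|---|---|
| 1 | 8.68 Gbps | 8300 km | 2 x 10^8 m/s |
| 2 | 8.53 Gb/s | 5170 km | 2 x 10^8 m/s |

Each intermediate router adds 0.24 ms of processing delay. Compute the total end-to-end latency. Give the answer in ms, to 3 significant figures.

Transmission delays (L/R per hop): 0.000230415, 0.000234467 ms; sum = 0.000464881 ms.
Propagation delays (d/s per hop): 41.5, 25.85 ms; sum = 67.35 ms.
Processing at 1 router(s): 1 × 0.24 ms = 0.24 ms.
End-to-end = 67.6 ms.

67.6 ms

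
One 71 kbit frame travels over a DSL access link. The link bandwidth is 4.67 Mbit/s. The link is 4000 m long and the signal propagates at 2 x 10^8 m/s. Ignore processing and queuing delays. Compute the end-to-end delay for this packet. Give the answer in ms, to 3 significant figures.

L = 71000 bits.
Transmission delay = L/R = 71000 / 4670000 = 15.2034 ms.
Propagation delay = d/s = 4000 m / 200000000 m/s = 0.02 ms.
Total = 15.2 ms.

15.2 ms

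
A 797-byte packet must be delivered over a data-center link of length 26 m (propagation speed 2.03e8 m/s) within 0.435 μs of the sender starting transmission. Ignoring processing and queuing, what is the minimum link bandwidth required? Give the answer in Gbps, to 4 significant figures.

20.77 Gbps

L = 6376 bits.
Propagation delay = 26 / 2.03e+08 = 0.128079 μs.
Transmission budget = 0.435 − 0.128079 = 0.306921 μs.
R ≥ L / t_tx = 6376 bits / 3.06921e-07 s = 20.77 Gbps.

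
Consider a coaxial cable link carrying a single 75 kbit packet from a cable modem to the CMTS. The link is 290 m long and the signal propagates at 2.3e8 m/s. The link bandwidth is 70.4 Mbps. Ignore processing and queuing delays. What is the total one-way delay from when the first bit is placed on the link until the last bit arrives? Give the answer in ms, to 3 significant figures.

1.07 ms

L = 75000 bits.
Transmission delay = L/R = 75000 / 70400000 = 1.06534 ms.
Propagation delay = d/s = 290 m / 2.3e+08 m/s = 0.00126087 ms.
Total = 1.07 ms.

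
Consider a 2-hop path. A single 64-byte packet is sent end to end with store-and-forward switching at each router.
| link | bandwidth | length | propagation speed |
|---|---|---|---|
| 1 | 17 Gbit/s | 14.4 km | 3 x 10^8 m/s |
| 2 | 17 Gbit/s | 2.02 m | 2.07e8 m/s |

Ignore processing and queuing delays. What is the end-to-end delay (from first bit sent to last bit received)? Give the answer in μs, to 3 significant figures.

48.1 μs

L = 64 × 8 = 512 bits.
Transmission delay per hop = L/R = 512/17000000000 = 0.0301176 μs; 2 hops → 0.0602353 μs.
Propagation delays (d/s per hop): 48, 0.00975845 μs; sum = 48.0098 μs.
End-to-end = 48.1 μs.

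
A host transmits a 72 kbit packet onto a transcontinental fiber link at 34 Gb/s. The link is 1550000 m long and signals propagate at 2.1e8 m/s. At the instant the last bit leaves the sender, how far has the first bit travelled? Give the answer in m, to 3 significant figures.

t_tx = L/R = 72000/34000000000 = 2.11765e-06 s.
Distance = s × t_tx = 210000000 × 2.11765e-06 = 445 m.

445 m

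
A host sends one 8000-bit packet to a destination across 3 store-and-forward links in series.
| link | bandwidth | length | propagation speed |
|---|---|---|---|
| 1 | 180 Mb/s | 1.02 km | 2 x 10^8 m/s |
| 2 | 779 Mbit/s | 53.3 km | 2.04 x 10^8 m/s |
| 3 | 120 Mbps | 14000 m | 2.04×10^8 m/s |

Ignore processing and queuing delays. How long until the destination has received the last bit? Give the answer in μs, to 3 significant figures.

Transmission delays (L/R per hop): 44.4444, 10.2696, 66.6667 μs; sum = 121.381 μs.
Propagation delays (d/s per hop): 5.1, 261.275, 68.6275 μs; sum = 335.002 μs.
End-to-end = 456 μs.

456 μs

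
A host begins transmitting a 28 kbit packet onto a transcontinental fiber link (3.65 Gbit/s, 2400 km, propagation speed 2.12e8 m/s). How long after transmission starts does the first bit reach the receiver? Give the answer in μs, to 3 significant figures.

First bit experiences only propagation delay: d/s = 2400000/212000000 = 11300 μs.

11300 μs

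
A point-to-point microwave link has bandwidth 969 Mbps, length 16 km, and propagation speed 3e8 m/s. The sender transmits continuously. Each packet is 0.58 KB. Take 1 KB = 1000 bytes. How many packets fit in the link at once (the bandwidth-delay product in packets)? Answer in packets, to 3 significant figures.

11.1 packets

Propagation delay = 16000 / 300000000 = 5.33333e-05 s.
BDP = R × t_prop = 969000000 × 5.33333e-05 = 51680 bits.
In packets of 4640 bits: 11.1 packets.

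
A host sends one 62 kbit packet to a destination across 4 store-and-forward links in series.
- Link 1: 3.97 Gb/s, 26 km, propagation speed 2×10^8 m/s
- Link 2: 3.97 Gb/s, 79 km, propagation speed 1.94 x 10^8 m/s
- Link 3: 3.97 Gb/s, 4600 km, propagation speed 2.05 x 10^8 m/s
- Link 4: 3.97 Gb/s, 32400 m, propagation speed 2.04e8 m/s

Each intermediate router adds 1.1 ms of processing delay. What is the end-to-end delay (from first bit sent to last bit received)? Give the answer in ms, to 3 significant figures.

26.5 ms

L = 62000 bits.
Transmission delay per hop = L/R = 62000/3970000000 = 0.0156171 ms; 4 hops → 0.0624685 ms.
Propagation delays (d/s per hop): 0.13, 0.407216, 22.439, 0.158824 ms; sum = 23.1351 ms.
Processing at 3 router(s): 3 × 1.1 ms = 3.3 ms.
End-to-end = 26.5 ms.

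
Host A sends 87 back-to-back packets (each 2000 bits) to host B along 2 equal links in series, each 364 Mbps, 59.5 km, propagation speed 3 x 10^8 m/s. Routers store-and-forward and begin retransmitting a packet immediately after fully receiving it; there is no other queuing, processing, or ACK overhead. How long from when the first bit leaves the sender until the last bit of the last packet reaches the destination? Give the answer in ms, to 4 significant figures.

Per-hop transmission t_tx = L/R = 2000/364000000 = 0.00549451 ms.
Per-hop propagation t_prop = 59500/300000000 = 0.198333 ms.
Pipeline fill: first packet needs 2·t_tx to clear all hops; remaining 86 packets each add one t_tx.
Total = (2+87-1)·t_tx + 2·t_prop = 88·0.00549451 + 2·0.198333 = 0.8802 ms.

0.8802 ms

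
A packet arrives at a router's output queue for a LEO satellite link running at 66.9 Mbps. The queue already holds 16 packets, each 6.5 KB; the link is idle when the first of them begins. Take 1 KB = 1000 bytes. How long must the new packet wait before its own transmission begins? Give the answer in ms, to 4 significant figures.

12.44 ms

Each queued packet: L/R = 52000/6.69e+07 = 0.77728 ms.
16 queued → 12.4365 ms.
Queuing delay = 12.44 ms.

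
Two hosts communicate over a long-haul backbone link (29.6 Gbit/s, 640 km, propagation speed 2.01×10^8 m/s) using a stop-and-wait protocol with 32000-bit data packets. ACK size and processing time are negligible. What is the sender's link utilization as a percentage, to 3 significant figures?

0.0170 %

t_tx = L/R = 32000/29600000000 = 1.08108e-06 s.
t_prop = 640000/2.01e+08 = 0.00318408 s; RTT = 0.00636816 s.
Cycle = t_tx + RTT = 0.00636924 s.
Utilization = t_tx / cycle = 1.08108e-06/0.00636924 = 0.0170 %.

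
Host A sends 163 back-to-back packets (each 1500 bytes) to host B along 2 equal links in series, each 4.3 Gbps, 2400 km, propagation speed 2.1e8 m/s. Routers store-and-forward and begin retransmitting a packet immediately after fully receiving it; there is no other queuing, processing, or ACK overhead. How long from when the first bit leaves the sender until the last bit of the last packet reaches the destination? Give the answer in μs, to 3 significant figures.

23300 μs

Per-hop transmission t_tx = L/R = 12000/4300000000 = 2.7907 μs.
Per-hop propagation t_prop = 2400000/210000000 = 11428.6 μs.
Pipeline fill: first packet needs 2·t_tx to clear all hops; remaining 162 packets each add one t_tx.
Total = (2+163-1)·t_tx + 2·t_prop = 164·2.7907 + 2·11428.6 = 23300 μs.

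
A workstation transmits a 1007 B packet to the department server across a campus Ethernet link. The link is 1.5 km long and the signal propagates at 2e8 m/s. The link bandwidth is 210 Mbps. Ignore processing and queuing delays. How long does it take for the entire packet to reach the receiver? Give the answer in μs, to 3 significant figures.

L = 1007 × 8 = 8056 bits.
Transmission delay = L/R = 8056 / 210000000 = 38.3619 μs.
Propagation delay = d/s = 1500 m / 200000000 m/s = 7.5 μs.
Total = 45.9 μs.

45.9 μs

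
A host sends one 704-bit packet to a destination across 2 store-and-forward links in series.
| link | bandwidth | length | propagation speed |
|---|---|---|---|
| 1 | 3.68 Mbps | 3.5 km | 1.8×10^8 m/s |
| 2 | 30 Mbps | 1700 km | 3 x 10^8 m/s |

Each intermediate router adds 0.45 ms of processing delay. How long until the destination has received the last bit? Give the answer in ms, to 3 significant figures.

Transmission delays (L/R per hop): 0.191304, 0.0234667 ms; sum = 0.214771 ms.
Propagation delays (d/s per hop): 0.0194444, 5.66667 ms; sum = 5.68611 ms.
Processing at 1 router(s): 1 × 0.45 ms = 0.45 ms.
End-to-end = 6.35 ms.

6.35 ms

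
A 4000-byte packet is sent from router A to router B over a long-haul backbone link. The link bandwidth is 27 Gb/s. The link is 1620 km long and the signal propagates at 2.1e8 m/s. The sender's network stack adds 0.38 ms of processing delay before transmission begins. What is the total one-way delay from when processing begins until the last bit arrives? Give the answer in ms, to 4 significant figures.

L = 4000 × 8 = 32000 bits.
Transmission delay = L/R = 32000 / 27000000000 = 0.00118519 ms.
Propagation delay = d/s = 1620000 m / 210000000 m/s = 7.71429 ms.
Plus processing delay 0.38 ms = 0.38 ms.
Total = 8.095 ms.

8.095 ms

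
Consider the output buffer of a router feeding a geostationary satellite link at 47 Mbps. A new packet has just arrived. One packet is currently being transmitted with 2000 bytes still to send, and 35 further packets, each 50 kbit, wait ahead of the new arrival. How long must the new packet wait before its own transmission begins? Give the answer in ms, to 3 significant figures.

Each queued packet: L/R = 50000/47000000 = 1.06383 ms.
35 queued → 37.234 ms.
Plus remaining 16000 bits of current packet: 0.340426 ms.
Queuing delay = 37.6 ms.

37.6 ms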